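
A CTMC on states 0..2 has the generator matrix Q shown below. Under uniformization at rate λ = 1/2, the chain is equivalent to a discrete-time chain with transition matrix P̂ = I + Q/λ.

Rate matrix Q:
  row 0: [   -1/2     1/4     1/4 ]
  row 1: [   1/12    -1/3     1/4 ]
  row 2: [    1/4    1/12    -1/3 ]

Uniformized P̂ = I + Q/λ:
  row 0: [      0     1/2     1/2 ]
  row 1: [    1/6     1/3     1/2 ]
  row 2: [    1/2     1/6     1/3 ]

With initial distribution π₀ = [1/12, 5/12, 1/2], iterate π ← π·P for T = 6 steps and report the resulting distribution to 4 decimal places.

t=0: π = [0.0833, 0.4167, 0.5000]
t=1: π = [0.3194, 0.2639, 0.4167]
t=2: π = [0.2523, 0.3171, 0.4306]
t=3: π = [0.2681, 0.3036, 0.4282]
t=4: π = [0.2647, 0.3066, 0.4286]
t=5: π = [0.2654, 0.3060, 0.4286]
t=6: π = [0.2653, 0.3061, 0.4286]

π = [0.2653, 0.3061, 0.4286]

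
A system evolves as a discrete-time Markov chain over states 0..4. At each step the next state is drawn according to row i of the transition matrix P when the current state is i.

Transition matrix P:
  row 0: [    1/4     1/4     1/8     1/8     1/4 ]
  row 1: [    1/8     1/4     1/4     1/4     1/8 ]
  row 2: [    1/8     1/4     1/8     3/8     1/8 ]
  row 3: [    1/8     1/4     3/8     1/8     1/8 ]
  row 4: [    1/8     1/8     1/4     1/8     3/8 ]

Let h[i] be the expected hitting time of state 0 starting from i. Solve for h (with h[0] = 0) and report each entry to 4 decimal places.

First-step conditioning: h[0] = 0; for i ≠ 0, h[i] = 1 + Σ_k P[i][k]·h[k].
  h[1] = 1 + 1/4·h[1] + 1/4·h[2] + 1/4·h[3] + 1/8·h[4]
  h[2] = 1 + 1/4·h[1] + 1/8·h[2] + 3/8·h[3] + 1/8·h[4]
  h[3] = 1 + 1/4·h[1] + 3/8·h[2] + 1/8·h[3] + 1/8·h[4]
  h[4] = 1 + 1/8·h[1] + 1/4·h[2] + 1/8·h[3] + 3/8·h[4]
Solving the 4×4 linear system over states ≠ 0 gives exactly h = [0, 8, 8, 8, 8] (h[0] = 0 is the target).

h = [0.0000, 8.0000, 8.0000, 8.0000, 8.0000]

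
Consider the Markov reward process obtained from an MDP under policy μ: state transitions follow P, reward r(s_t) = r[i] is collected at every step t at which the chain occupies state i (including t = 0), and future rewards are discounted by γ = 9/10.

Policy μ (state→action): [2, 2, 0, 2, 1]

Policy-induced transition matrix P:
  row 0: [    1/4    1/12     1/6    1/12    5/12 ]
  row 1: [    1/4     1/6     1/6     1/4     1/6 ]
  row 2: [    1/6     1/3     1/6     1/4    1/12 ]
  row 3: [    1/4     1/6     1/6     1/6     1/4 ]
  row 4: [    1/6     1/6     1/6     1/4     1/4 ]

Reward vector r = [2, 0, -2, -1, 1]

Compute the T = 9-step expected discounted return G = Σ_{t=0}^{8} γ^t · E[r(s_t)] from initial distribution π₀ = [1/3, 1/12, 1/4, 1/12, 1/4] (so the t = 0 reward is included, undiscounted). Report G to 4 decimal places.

G = 1.0756

t=0: π = [0.3333, 0.0833, 0.2500, 0.0833, 0.2500], E[r] = 0.3333, γ^t·E[r] = 0.333333, running G = 0.333333
t=1: π = [0.2083, 0.1806, 0.1667, 0.1875, 0.2569], E[r] = 0.1528, γ^t·E[r] = 0.137500, running G = 0.470833
t=2: π = [0.2147, 0.1771, 0.1667, 0.1997, 0.2419], E[r] = 0.1383, γ^t·E[r] = 0.112031, running G = 0.582865
t=3: π = [0.2160, 0.1766, 0.1667, 0.1976, 0.2432], E[r] = 0.1442, γ^t·E[r] = 0.105152, running G = 0.688017
t=4: π = [0.2158, 0.1764, 0.1667, 0.1975, 0.2435], E[r] = 0.1443, γ^t·E[r] = 0.094679, running G = 0.782696
t=5: π = [0.2158, 0.1765, 0.1667, 0.1976, 0.2435], E[r] = 0.1442, γ^t·E[r] = 0.085168, running G = 0.867864
t=6: π = [0.2158, 0.1765, 0.1667, 0.1976, 0.2435], E[r] = 0.1442, γ^t·E[r] = 0.076649, running G = 0.944512
t=7: π = [0.2158, 0.1765, 0.1667, 0.1976, 0.2435], E[r] = 0.1442, γ^t·E[r] = 0.068984, running G = 1.013497
t=8: π = [0.2158, 0.1765, 0.1667, 0.1976, 0.2435], E[r] = 0.1442, γ^t·E[r] = 0.062086, running G = 1.075583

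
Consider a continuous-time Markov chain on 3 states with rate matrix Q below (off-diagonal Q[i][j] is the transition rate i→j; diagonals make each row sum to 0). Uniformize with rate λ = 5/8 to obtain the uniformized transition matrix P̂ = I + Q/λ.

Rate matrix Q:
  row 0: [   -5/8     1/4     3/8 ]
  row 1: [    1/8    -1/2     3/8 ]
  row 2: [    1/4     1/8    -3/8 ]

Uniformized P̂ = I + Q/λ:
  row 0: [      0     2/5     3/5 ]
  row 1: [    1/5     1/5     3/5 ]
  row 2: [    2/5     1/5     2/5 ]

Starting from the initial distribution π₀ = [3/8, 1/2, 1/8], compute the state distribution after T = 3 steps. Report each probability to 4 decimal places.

π = [0.2400, 0.2570, 0.5030]

t=0: π = [0.3750, 0.5000, 0.1250]
t=1: π = [0.1500, 0.2750, 0.5750]
t=2: π = [0.2850, 0.2300, 0.4850]
t=3: π = [0.2400, 0.2570, 0.5030]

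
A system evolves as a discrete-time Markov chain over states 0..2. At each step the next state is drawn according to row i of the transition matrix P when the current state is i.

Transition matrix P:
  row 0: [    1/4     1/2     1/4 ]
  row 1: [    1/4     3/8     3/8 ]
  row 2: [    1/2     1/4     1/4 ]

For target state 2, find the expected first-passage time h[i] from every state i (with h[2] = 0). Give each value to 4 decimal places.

h = [3.2727, 2.9091, 0.0000]

First-step conditioning: h[2] = 0; for i ≠ 2, h[i] = 1 + Σ_k P[i][k]·h[k].
  h[0] = 1 + 1/4·h[0] + 1/2·h[1]
  h[1] = 1 + 1/4·h[0] + 3/8·h[1]
Solving the 2×2 linear system over states ≠ 2 gives exactly h = [36/11, 32/11, 0] (h[2] = 0 is the target).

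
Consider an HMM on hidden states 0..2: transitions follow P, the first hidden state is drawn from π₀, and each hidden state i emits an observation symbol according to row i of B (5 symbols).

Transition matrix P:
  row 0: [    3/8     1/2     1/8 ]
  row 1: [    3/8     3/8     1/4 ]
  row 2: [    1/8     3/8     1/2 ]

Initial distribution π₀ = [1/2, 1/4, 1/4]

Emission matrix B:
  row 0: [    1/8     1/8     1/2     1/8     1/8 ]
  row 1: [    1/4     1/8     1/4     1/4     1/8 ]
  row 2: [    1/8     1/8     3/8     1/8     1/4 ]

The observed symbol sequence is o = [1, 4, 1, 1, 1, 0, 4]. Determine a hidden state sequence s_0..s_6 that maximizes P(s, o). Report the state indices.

path = [2, 2, 2, 2, 2, 2, 2]

t=0: δ = [6.250e-02, 3.125e-02, 3.125e-02]  (obs o_0=1)
t=1: δ = [2.930e-03, 3.906e-03, 3.906e-03]  ψ = [0, 0, 2]  (obs o_1=4)
t=2: δ = [1.831e-04, 1.831e-04, 2.441e-04]  ψ = [1, 0, 2]  (obs o_2=1)
t=3: δ = [8.583e-06, 1.144e-05, 1.526e-05]  ψ = [0, 0, 2]  (obs o_3=1)
t=4: δ = [5.364e-07, 7.153e-07, 9.537e-07]  ψ = [1, 2, 2]  (obs o_4=1)
t=5: δ = [3.353e-08, 8.941e-08, 5.960e-08]  ψ = [1, 2, 2]  (obs o_5=0)
t=6: δ = [4.191e-09, 4.191e-09, 7.451e-09]  ψ = [1, 1, 2]  (obs o_6=4)
backtrack: best end state = 2; path = [2, 2, 2, 2, 2, 2, 2]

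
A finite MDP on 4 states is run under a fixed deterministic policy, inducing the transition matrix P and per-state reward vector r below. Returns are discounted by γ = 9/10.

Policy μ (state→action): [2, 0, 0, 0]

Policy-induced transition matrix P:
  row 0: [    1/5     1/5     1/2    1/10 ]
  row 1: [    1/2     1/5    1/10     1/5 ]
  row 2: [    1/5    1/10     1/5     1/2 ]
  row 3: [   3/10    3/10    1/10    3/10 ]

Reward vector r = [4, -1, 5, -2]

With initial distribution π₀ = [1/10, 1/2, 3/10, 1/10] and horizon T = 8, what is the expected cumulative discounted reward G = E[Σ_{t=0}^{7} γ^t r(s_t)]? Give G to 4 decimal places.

G = 8.7668

t=0: π = [0.1000, 0.5000, 0.3000, 0.1000], E[r] = 1.2000, γ^t·E[r] = 1.200000, running G = 1.200000
t=1: π = [0.3600, 0.1800, 0.1700, 0.2900], E[r] = 1.5300, γ^t·E[r] = 1.377000, running G = 2.577000
t=2: π = [0.2830, 0.2120, 0.2610, 0.2440], E[r] = 1.7370, γ^t·E[r] = 1.406970, running G = 3.983970
t=3: π = [0.2880, 0.1983, 0.2393, 0.2744], E[r] = 1.6014, γ^t·E[r] = 1.167421, running G = 5.151391
t=4: π = [0.2869, 0.2035, 0.2391, 0.2704], E[r] = 1.5990, γ^t·E[r] = 1.049104, running G = 6.200495
t=5: π = [0.2881, 0.2031, 0.2387, 0.2701], E[r] = 1.6025, γ^t·E[r] = 0.946261, running G = 7.146755
t=6: π = [0.2879, 0.2031, 0.2391, 0.2698], E[r] = 1.6046, γ^t·E[r] = 0.852738, running G = 7.999493
t=7: π = [0.2879, 0.2031, 0.2391, 0.2699], E[r] = 1.6042, γ^t·E[r] = 0.767300, running G = 8.766793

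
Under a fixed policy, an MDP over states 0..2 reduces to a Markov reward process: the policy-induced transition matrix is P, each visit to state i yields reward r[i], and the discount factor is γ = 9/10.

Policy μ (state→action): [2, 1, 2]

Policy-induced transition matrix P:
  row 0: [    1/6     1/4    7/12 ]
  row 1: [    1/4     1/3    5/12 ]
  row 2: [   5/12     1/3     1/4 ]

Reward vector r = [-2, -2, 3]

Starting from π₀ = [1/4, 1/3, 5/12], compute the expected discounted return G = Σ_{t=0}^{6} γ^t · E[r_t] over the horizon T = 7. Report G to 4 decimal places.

t=0: π = [0.2500, 0.3333, 0.4167], E[r] = 0.0833, γ^t·E[r] = 0.083333, running G = 0.083333
t=1: π = [0.2986, 0.3125, 0.3889], E[r] = -0.0556, γ^t·E[r] = -0.050000, running G = 0.033333
t=2: π = [0.2899, 0.3084, 0.4016], E[r] = 0.0081, γ^t·E[r] = 0.006563, running G = 0.039896
t=3: π = [0.2928, 0.3092, 0.3981], E[r] = -0.0097, γ^t·E[r] = -0.007102, running G = 0.032794
t=4: π = [0.2919, 0.3089, 0.3991], E[r] = -0.0044, γ^t·E[r] = -0.002885, running G = 0.029910
t=5: π = [0.2922, 0.3090, 0.3988], E[r] = -0.0060, γ^t·E[r] = -0.003531, running G = 0.026378
t=6: π = [0.2921, 0.3090, 0.3989], E[r] = -0.0055, γ^t·E[r] = -0.002928, running G = 0.023450

G = 0.0234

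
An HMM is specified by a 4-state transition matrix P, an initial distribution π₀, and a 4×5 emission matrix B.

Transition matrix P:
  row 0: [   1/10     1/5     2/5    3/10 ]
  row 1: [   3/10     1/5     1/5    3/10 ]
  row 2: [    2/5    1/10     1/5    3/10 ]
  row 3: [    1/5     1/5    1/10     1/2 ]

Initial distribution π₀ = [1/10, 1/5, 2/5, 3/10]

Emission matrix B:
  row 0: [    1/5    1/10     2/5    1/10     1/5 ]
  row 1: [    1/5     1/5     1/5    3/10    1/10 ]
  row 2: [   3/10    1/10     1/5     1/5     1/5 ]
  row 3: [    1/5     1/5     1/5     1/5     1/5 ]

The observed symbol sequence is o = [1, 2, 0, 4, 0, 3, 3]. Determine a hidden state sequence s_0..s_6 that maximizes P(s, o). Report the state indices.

path = [3, 3, 3, 3, 3, 3, 3]

t=0: δ = [1.000e-02, 4.000e-02, 4.000e-02, 6.000e-02]  (obs o_0=1)
t=1: δ = [6.400e-03, 2.400e-03, 1.600e-03, 6.000e-03]  ψ = [2, 3, 1, 3]  (obs o_1=2)
t=2: δ = [2.400e-04, 2.560e-04, 7.680e-04, 6.000e-04]  ψ = [3, 0, 0, 3]  (obs o_2=0)
t=3: δ = [6.144e-05, 1.200e-05, 3.072e-05, 6.000e-05]  ψ = [2, 3, 2, 3]  (obs o_3=4)
t=4: δ = [2.458e-06, 2.458e-06, 7.373e-06, 6.000e-06]  ψ = [2, 0, 0, 3]  (obs o_4=0)
t=5: δ = [2.949e-07, 3.600e-07, 2.949e-07, 6.000e-07]  ψ = [2, 3, 2, 3]  (obs o_5=3)
t=6: δ = [1.200e-08, 3.600e-08, 2.359e-08, 6.000e-08]  ψ = [3, 3, 0, 3]  (obs o_6=3)
backtrack: best end state = 3; path = [3, 3, 3, 3, 3, 3, 3]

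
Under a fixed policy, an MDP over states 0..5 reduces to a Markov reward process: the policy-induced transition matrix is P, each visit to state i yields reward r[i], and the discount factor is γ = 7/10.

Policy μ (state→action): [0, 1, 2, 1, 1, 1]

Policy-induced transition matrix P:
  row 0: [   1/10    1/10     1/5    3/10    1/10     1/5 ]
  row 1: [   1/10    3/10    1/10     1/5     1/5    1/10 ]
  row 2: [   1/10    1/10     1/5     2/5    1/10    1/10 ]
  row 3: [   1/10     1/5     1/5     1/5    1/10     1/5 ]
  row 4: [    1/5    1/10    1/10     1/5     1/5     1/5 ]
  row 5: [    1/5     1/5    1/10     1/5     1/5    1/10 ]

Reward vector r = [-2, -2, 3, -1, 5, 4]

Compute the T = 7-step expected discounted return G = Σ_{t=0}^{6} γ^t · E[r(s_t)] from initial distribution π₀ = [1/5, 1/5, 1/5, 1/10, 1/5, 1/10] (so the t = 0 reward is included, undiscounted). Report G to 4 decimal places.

t=0: π = [0.2000, 0.2000, 0.2000, 0.1000, 0.2000, 0.1000], E[r] = 1.1000, γ^t·E[r] = 1.100000, running G = 1.100000
t=1: π = [0.1300, 0.1600, 0.1500, 0.2600, 0.1500, 0.1500], E[r] = 0.9600, γ^t·E[r] = 0.672000, running G = 1.772000
t=2: π = [0.1300, 0.1730, 0.1540, 0.2430, 0.1460, 0.1540], E[r] = 0.9590, γ^t·E[r] = 0.469910, running G = 2.241910
t=3: π = [0.1300, 0.1743, 0.1527, 0.2438, 0.1473, 0.1519], E[r] = 0.9498, γ^t·E[r] = 0.325781, running G = 2.567691
t=4: π = [0.1299, 0.1744, 0.1527, 0.2435, 0.1474, 0.1521], E[r] = 0.9509, γ^t·E[r] = 0.228311, running G = 2.796002
t=5: π = [0.1299, 0.1745, 0.1526, 0.2435, 0.1474, 0.1521], E[r] = 0.9508, γ^t·E[r] = 0.159799, running G = 2.955801
t=6: π = [0.1299, 0.1745, 0.1526, 0.2435, 0.1474, 0.1521], E[r] = 0.9508, γ^t·E[r] = 0.111862, running G = 3.067664

G = 3.0677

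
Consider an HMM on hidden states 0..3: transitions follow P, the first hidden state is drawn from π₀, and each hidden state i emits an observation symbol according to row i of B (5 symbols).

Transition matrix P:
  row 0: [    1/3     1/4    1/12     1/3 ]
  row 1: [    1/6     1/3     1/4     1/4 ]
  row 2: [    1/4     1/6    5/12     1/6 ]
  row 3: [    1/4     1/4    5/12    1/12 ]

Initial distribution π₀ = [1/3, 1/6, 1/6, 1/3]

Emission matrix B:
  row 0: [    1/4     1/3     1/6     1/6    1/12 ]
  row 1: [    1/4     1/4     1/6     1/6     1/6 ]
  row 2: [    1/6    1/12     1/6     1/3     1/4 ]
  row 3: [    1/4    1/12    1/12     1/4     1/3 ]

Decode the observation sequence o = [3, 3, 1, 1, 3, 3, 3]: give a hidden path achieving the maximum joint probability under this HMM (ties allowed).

t=0: δ = [5.556e-02, 2.778e-02, 5.556e-02, 8.333e-02]  (obs o_0=3)
t=1: δ = [3.472e-03, 3.472e-03, 1.157e-02, 4.630e-03]  ψ = [3, 3, 3, 0]  (obs o_1=3)
t=2: δ = [9.645e-04, 4.823e-04, 4.019e-04, 1.608e-04]  ψ = [2, 2, 2, 2]  (obs o_2=1)
t=3: δ = [1.072e-04, 6.028e-05, 1.395e-05, 2.679e-05]  ψ = [0, 0, 2, 0]  (obs o_3=1)
t=4: δ = [5.954e-06, 4.465e-06, 5.023e-06, 8.931e-06]  ψ = [0, 0, 1, 0]  (obs o_4=3)
t=5: δ = [3.721e-07, 3.721e-07, 1.240e-06, 4.961e-07]  ψ = [3, 3, 3, 0]  (obs o_5=3)
t=6: δ = [5.168e-08, 3.445e-08, 1.723e-07, 5.168e-08]  ψ = [2, 2, 2, 2]  (obs o_6=3)
backtrack: best end state = 2; path = [3, 2, 0, 0, 3, 2, 2]

path = [3, 2, 0, 0, 3, 2, 2]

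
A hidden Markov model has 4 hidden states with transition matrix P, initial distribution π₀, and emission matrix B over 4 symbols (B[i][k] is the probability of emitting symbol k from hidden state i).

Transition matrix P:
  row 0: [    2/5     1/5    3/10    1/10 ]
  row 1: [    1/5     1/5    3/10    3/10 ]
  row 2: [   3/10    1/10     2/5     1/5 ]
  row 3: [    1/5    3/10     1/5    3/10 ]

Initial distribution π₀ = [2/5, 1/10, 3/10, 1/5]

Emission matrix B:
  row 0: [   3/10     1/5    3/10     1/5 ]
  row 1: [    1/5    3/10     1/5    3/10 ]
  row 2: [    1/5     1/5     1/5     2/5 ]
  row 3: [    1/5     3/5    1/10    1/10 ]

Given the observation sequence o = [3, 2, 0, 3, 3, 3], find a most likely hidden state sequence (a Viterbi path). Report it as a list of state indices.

t=0: δ = [8.000e-02, 3.000e-02, 1.200e-01, 2.000e-02]  (obs o_0=3)
t=1: δ = [1.080e-02, 3.200e-03, 9.600e-03, 2.400e-03]  ψ = [2, 0, 2, 2]  (obs o_1=2)
t=2: δ = [1.296e-03, 4.320e-04, 7.680e-04, 3.840e-04]  ψ = [0, 0, 2, 2]  (obs o_2=0)
t=3: δ = [1.037e-04, 7.776e-05, 1.555e-04, 1.536e-05]  ψ = [0, 0, 0, 2]  (obs o_3=3)
t=4: δ = [9.331e-06, 6.221e-06, 2.488e-05, 3.110e-06]  ψ = [2, 0, 2, 2]  (obs o_4=3)
t=5: δ = [1.493e-06, 7.465e-07, 3.981e-06, 4.977e-07]  ψ = [2, 2, 2, 2]  (obs o_5=3)
backtrack: best end state = 2; path = [2, 0, 0, 2, 2, 2]

path = [2, 0, 0, 2, 2, 2]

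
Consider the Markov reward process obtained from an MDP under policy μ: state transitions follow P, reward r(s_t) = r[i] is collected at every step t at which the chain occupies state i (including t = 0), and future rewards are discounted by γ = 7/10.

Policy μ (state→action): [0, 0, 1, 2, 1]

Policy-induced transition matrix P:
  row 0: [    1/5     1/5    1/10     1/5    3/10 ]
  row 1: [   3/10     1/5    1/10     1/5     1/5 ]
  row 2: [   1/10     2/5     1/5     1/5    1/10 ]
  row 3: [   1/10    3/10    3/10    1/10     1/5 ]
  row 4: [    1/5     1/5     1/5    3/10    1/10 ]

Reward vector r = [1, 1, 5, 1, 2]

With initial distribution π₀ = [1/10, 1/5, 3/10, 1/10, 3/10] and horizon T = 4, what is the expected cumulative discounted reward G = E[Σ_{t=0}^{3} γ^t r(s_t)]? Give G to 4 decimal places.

t=0: π = [0.1000, 0.2000, 0.3000, 0.1000, 0.3000], E[r] = 2.5000, γ^t·E[r] = 2.500000, running G = 2.500000
t=1: π = [0.1800, 0.2700, 0.1800, 0.2200, 0.1500], E[r] = 1.8700, γ^t·E[r] = 1.309000, running G = 3.809000
t=2: π = [0.1870, 0.2580, 0.1770, 0.1930, 0.1850], E[r] = 1.8930, γ^t·E[r] = 0.927570, running G = 4.736570
t=3: π = [0.1888, 0.2547, 0.1748, 0.1992, 0.1825], E[r] = 1.8817, γ^t·E[r] = 0.645423, running G = 5.381993

G = 5.3820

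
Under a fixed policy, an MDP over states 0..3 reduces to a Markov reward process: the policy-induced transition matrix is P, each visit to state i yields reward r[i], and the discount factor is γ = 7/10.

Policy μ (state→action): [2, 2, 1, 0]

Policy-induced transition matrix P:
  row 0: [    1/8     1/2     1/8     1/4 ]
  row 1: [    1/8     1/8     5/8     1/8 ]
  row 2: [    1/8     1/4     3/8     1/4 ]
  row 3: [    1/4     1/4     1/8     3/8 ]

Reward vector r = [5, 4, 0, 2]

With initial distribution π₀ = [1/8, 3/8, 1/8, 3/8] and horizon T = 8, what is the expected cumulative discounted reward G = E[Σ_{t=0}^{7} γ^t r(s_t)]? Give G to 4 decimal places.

G = 7.8223

t=0: π = [0.1250, 0.3750, 0.1250, 0.3750], E[r] = 2.8750, γ^t·E[r] = 2.875000, running G = 2.875000
t=1: π = [0.1719, 0.2344, 0.3438, 0.2500], E[r] = 2.2969, γ^t·E[r] = 1.607813, running G = 4.482813
t=2: π = [0.1563, 0.2637, 0.3281, 0.2520], E[r] = 2.3398, γ^t·E[r] = 1.146523, running G = 5.629336
t=3: π = [0.1565, 0.2561, 0.3389, 0.2485], E[r] = 2.3040, γ^t·E[r] = 0.790257, running G = 6.419593
t=4: π = [0.1561, 0.2571, 0.3378, 0.2491], E[r] = 2.3069, γ^t·E[r] = 0.553883, running G = 6.973476
t=5: π = [0.1561, 0.2569, 0.3380, 0.2490], E[r] = 2.3062, γ^t·E[r] = 0.387596, running G = 7.361071
t=6: π = [0.1561, 0.2569, 0.3379, 0.2490], E[r] = 2.3063, γ^t·E[r] = 0.271339, running G = 7.632410
t=7: π = [0.1561, 0.2569, 0.3379, 0.2490], E[r] = 2.3063, γ^t·E[r] = 0.189935, running G = 7.822345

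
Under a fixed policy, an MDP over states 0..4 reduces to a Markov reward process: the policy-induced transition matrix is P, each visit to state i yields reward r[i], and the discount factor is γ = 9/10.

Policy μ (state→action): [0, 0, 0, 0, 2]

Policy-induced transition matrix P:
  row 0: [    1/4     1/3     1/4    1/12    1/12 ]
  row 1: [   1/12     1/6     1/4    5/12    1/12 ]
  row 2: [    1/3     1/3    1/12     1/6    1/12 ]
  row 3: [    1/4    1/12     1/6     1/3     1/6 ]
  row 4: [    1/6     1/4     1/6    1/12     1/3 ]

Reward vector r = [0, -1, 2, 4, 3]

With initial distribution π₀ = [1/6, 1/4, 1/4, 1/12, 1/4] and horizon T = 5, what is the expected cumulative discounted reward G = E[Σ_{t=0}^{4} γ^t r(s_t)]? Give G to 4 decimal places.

t=0: π = [0.1667, 0.2500, 0.2500, 0.0833, 0.2500], E[r] = 1.3333, γ^t·E[r] = 1.333333, running G = 1.333333
t=1: π = [0.2083, 0.2500, 0.1806, 0.2083, 0.1528], E[r] = 1.4028, γ^t·E[r] = 1.262500, running G = 2.595833
t=2: π = [0.2106, 0.2269, 0.1898, 0.2338, 0.1389], E[r] = 1.5046, γ^t·E[r] = 1.218750, running G = 3.814583
t=3: π = [0.2164, 0.2255, 0.1873, 0.2332, 0.1375], E[r] = 1.4946, γ^t·E[r] = 1.089563, running G = 4.904146
t=4: π = [0.2166, 0.2260, 0.1879, 0.2324, 0.1372], E[r] = 1.4909, γ^t·E[r] = 0.978180, running G = 5.882326

G = 5.8823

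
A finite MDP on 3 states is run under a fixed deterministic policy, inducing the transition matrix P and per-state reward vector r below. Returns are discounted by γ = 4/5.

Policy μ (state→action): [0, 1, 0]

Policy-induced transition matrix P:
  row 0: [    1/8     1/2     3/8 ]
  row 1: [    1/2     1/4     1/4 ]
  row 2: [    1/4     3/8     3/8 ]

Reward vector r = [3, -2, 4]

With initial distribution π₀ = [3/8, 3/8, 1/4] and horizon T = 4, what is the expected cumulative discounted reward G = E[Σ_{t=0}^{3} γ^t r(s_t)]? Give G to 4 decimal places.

t=0: π = [0.3750, 0.3750, 0.2500], E[r] = 1.3750, γ^t·E[r] = 1.375000, running G = 1.375000
t=1: π = [0.2969, 0.3750, 0.3281], E[r] = 1.4531, γ^t·E[r] = 1.162500, running G = 2.537500
t=2: π = [0.3066, 0.3652, 0.3281], E[r] = 1.5020, γ^t·E[r] = 0.961250, running G = 3.498750
t=3: π = [0.3030, 0.3677, 0.3293], E[r] = 1.4910, γ^t·E[r] = 0.763375, running G = 4.262125

G = 4.2621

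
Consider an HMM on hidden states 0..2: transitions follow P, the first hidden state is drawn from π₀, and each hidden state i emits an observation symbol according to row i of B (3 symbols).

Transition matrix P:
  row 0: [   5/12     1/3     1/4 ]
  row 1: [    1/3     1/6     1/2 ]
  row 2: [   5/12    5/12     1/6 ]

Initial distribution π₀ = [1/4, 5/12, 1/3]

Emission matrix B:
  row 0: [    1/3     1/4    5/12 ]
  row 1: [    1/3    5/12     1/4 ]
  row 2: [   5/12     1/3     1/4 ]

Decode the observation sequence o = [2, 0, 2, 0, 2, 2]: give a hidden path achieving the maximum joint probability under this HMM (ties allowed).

path = [1, 2, 0, 0, 0, 0]

t=0: δ = [1.042e-01, 1.042e-01, 8.333e-02]  (obs o_0=2)
t=1: δ = [1.447e-02, 1.157e-02, 2.170e-02]  ψ = [0, 0, 1]  (obs o_1=0)
t=2: δ = [3.768e-03, 2.261e-03, 1.447e-03]  ψ = [2, 2, 1]  (obs o_2=2)
t=3: δ = [5.233e-04, 4.186e-04, 4.710e-04]  ψ = [0, 0, 1]  (obs o_3=0)
t=4: δ = [9.085e-05, 4.906e-05, 5.233e-05]  ψ = [0, 2, 1]  (obs o_4=2)
t=5: δ = [1.577e-05, 7.571e-06, 6.132e-06]  ψ = [0, 0, 1]  (obs o_5=2)
backtrack: best end state = 0; path = [1, 2, 0, 0, 0, 0]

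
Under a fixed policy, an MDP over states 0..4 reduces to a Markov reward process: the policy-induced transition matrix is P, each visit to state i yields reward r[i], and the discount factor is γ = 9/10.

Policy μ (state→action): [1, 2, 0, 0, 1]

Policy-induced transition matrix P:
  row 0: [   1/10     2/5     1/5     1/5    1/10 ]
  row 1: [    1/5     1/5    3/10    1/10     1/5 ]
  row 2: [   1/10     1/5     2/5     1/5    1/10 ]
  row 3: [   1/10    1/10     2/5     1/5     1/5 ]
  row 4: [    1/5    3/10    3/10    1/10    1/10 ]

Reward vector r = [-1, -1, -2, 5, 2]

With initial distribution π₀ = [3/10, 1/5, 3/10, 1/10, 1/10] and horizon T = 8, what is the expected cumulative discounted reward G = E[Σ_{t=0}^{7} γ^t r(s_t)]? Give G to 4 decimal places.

t=0: π = [0.3000, 0.2000, 0.3000, 0.1000, 0.1000], E[r] = -0.4000, γ^t·E[r] = -0.400000, running G = -0.400000
t=1: π = [0.1300, 0.2600, 0.3100, 0.1700, 0.1300], E[r] = 0.1000, γ^t·E[r] = 0.090000, running G = -0.310000
t=2: π = [0.1390, 0.2220, 0.3350, 0.1610, 0.1430], E[r] = 0.0600, γ^t·E[r] = 0.048600, running G = -0.261400
t=3: π = [0.1365, 0.2260, 0.3357, 0.1635, 0.1383], E[r] = 0.0602, γ^t·E[r] = 0.043886, running G = -0.217514
t=4: π = [0.1364, 0.2248, 0.3363, 0.1636, 0.1390], E[r] = 0.0620, γ^t·E[r] = 0.040678, running G = -0.176836
t=5: π = [0.1364, 0.2248, 0.3363, 0.1636, 0.1388], E[r] = 0.0619, γ^t·E[r] = 0.036567, running G = -0.140269
t=6: π = [0.1364, 0.2248, 0.3364, 0.1636, 0.1388], E[r] = 0.0620, γ^t·E[r] = 0.032939, running G = -0.107330
t=7: π = [0.1364, 0.2248, 0.3364, 0.1636, 0.1388], E[r] = 0.0620, γ^t·E[r] = 0.029646, running G = -0.077685

G = -0.0777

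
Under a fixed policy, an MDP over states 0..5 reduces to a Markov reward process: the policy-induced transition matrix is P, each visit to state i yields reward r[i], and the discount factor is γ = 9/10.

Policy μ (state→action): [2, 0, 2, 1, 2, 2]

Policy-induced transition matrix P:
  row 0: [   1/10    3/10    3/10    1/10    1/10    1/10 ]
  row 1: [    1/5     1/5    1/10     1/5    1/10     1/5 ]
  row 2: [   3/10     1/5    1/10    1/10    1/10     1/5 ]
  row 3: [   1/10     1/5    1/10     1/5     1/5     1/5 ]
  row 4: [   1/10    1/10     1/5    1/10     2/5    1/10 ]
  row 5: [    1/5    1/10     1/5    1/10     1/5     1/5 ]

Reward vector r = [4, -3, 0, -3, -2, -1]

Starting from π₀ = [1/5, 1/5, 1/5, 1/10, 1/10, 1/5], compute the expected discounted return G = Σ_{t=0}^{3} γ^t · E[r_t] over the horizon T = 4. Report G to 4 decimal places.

t=0: π = [0.2000, 0.2000, 0.2000, 0.1000, 0.1000, 0.2000], E[r] = -0.5000, γ^t·E[r] = -0.500000, running G = -0.500000
t=1: π = [0.1800, 0.1900, 0.1700, 0.1300, 0.1600, 0.1700], E[r] = -0.7300, γ^t·E[r] = -0.657000, running G = -1.157000
t=2: π = [0.1700, 0.1850, 0.1690, 0.1320, 0.1780, 0.1660], E[r] = -0.7930, γ^t·E[r] = -0.642330, running G = -1.799330
t=3: π = [0.1689, 0.1826, 0.1684, 0.1317, 0.1832, 0.1652], E[r] = -0.7989, γ^t·E[r] = -0.582398, running G = -2.381728

G = -2.3817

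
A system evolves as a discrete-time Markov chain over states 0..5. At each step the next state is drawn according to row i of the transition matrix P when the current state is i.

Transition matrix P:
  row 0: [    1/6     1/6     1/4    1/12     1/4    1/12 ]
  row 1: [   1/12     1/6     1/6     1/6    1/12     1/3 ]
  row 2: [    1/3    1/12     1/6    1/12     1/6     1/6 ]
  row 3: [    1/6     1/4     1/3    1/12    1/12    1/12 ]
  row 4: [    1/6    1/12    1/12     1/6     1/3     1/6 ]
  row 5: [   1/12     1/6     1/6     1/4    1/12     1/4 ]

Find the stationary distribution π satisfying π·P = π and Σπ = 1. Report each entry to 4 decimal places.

π = [0.1709, 0.1483, 0.1901, 0.1400, 0.1702, 0.1805]

Balance equations π_j = Σ_i π_i·P[i][j]:
  π_0 = 1/6·π_0 + 1/12·π_1 + 1/3·π_2 + 1/6·π_3 + 1/6·π_4 + 1/12·π_5
  π_1 = 1/6·π_0 + 1/6·π_1 + 1/12·π_2 + 1/4·π_3 + 1/12·π_4 + 1/6·π_5
  π_2 = 1/4·π_0 + 1/6·π_1 + 1/6·π_2 + 1/3·π_3 + 1/12·π_4 + 1/6·π_5
  π_3 = 1/12·π_0 + 1/6·π_1 + 1/12·π_2 + 1/12·π_3 + 1/6·π_4 + 1/4·π_5
  π_4 = 1/4·π_0 + 1/12·π_1 + 1/6·π_2 + 1/12·π_3 + 1/3·π_4 + 1/12·π_5
  normalize: π_0 + π_1 + π_2 + π_3 + π_4 + π_5 = 1
Solving the linear system gives exactly π = [34887/204089, 30268/204089, 38788/204089, 28565/204089, 34739/204089, 36842/204089].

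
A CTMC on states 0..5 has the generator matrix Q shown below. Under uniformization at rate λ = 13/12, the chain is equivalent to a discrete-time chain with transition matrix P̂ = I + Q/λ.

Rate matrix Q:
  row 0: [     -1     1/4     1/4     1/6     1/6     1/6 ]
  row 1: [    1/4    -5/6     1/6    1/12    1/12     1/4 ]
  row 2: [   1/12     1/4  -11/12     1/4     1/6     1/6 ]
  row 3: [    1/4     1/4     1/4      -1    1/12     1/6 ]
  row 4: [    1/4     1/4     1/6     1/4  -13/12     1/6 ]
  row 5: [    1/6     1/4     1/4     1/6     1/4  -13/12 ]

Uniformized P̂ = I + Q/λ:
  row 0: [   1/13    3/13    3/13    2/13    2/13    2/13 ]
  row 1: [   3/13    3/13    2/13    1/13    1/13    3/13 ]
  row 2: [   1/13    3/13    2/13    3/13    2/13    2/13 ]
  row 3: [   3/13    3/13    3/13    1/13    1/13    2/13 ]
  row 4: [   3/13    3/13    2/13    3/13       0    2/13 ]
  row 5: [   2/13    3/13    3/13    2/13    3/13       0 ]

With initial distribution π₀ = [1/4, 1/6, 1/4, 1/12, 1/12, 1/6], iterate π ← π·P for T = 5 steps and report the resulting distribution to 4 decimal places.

t=0: π = [0.2500, 0.1667, 0.2500, 0.0833, 0.0833, 0.1667]
t=1: π = [0.1410, 0.2308, 0.1923, 0.1603, 0.1346, 0.1410]
t=2: π = [0.1686, 0.2308, 0.1879, 0.1489, 0.1139, 0.1499]
t=3: π = [0.1644, 0.2308, 0.1898, 0.1479, 0.1186, 0.1485]
t=4: π = [0.1649, 0.2308, 0.1893, 0.1484, 0.1179, 0.1487]
t=5: π = [0.1648, 0.2308, 0.1894, 0.1483, 0.1180, 0.1487]

π = [0.1648, 0.2308, 0.1894, 0.1483, 0.1180, 0.1487]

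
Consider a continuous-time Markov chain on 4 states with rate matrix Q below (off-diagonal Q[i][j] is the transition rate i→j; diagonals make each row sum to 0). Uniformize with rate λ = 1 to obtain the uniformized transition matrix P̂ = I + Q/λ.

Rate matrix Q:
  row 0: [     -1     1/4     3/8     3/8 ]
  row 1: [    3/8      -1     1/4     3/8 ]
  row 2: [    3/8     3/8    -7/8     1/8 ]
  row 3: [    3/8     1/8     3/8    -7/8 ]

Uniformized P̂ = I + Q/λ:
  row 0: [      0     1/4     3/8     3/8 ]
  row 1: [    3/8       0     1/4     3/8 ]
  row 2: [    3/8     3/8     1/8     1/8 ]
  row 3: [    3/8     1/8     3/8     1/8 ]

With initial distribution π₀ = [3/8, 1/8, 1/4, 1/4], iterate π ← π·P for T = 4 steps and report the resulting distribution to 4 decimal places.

π = [0.2747, 0.2033, 0.2791, 0.2429]

t=0: π = [0.3750, 0.1250, 0.2500, 0.2500]
t=1: π = [0.2344, 0.2188, 0.2969, 0.2500]
t=2: π = [0.2871, 0.2012, 0.2734, 0.2383]
t=3: π = [0.2673, 0.2041, 0.2815, 0.2471]
t=4: π = [0.2747, 0.2033, 0.2791, 0.2429]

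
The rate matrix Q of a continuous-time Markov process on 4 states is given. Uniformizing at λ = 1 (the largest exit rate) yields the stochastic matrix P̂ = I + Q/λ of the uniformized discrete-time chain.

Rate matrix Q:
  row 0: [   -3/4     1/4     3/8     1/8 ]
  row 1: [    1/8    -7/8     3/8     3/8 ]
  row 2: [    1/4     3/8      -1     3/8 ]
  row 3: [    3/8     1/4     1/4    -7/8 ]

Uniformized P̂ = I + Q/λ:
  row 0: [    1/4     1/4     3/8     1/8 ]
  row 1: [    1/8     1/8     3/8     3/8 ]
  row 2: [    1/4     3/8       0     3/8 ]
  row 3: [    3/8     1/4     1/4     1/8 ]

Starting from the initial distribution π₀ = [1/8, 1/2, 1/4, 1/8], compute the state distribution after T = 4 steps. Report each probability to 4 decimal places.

π = [0.2501, 0.2510, 0.2481, 0.2508]

t=0: π = [0.1250, 0.5000, 0.2500, 0.1250]
t=1: π = [0.2031, 0.2188, 0.2656, 0.3125]
t=2: π = [0.2617, 0.2559, 0.2363, 0.2461]
t=3: π = [0.2488, 0.2476, 0.2556, 0.2480]
t=4: π = [0.2501, 0.2510, 0.2481, 0.2508]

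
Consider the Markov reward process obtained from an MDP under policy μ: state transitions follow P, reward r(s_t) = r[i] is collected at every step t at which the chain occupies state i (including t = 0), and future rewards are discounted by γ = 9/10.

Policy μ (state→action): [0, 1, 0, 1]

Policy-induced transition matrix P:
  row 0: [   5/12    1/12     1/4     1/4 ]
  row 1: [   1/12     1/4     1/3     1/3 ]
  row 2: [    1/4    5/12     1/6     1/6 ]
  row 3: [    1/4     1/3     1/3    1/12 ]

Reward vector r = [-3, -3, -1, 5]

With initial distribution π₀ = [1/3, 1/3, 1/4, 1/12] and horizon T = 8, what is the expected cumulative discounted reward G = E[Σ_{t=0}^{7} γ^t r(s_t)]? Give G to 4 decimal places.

t=0: π = [0.3333, 0.3333, 0.2500, 0.0833], E[r] = -1.8333, γ^t·E[r] = -1.833333, running G = -1.833333
t=1: π = [0.2500, 0.2431, 0.2639, 0.2431], E[r] = -0.5278, γ^t·E[r] = -0.475000, running G = -2.308333
t=2: π = [0.2512, 0.2726, 0.2685, 0.2078], E[r] = -0.8009, γ^t·E[r] = -0.648750, running G = -2.957083
t=3: π = [0.2464, 0.2702, 0.2677, 0.2157], E[r] = -0.7390, γ^t·E[r] = -0.538734, running G = -3.495818
t=4: π = [0.2460, 0.2715, 0.2682, 0.2143], E[r] = -0.7495, γ^t·E[r] = -0.491769, running G = -3.987587
t=5: π = [0.2458, 0.2715, 0.2681, 0.2146], E[r] = -0.7472, γ^t·E[r] = -0.441215, running G = -4.428802
t=6: π = [0.2457, 0.2716, 0.2682, 0.2145], E[r] = -0.7475, γ^t·E[r] = -0.397243, running G = -4.826045
t=7: π = [0.2457, 0.2716, 0.2682, 0.2145], E[r] = -0.7474, γ^t·E[r] = -0.357482, running G = -5.183527

G = -5.1835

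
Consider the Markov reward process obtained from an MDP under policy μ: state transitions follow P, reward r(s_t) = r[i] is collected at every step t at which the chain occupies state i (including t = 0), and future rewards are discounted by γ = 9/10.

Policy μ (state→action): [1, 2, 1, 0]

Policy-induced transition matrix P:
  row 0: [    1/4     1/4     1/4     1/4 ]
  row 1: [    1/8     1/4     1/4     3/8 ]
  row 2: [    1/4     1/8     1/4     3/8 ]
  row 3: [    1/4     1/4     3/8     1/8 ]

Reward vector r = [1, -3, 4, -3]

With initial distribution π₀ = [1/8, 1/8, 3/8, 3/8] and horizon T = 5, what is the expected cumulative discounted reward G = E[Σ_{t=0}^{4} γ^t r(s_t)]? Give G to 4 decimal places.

t=0: π = [0.1250, 0.1250, 0.3750, 0.3750], E[r] = 0.1250, γ^t·E[r] = 0.125000, running G = 0.125000
t=1: π = [0.2344, 0.2031, 0.2969, 0.2656], E[r] = 0.0156, γ^t·E[r] = 0.014063, running G = 0.139063
t=2: π = [0.2246, 0.2129, 0.2832, 0.2793], E[r] = -0.1191, γ^t·E[r] = -0.096504, running G = 0.042559
t=3: π = [0.2234, 0.2146, 0.2849, 0.2771], E[r] = -0.1121, γ^t·E[r] = -0.081692, running G = -0.039134
t=4: π = [0.2232, 0.2144, 0.2846, 0.2778], E[r] = -0.1148, γ^t·E[r] = -0.075345, running G = -0.114479

G = -0.1145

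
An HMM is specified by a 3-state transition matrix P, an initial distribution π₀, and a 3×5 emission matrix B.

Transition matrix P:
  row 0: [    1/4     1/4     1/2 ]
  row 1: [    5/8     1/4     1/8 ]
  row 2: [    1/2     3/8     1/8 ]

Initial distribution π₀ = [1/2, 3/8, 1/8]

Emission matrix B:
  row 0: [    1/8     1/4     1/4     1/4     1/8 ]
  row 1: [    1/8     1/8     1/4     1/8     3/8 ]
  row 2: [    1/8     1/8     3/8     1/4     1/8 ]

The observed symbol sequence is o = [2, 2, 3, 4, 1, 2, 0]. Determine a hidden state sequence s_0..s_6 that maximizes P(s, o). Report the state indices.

path = [0, 2, 0, 1, 0, 2, 0]

t=0: δ = [1.250e-01, 9.375e-02, 4.688e-02]  (obs o_0=2)
t=1: δ = [1.465e-02, 7.812e-03, 2.344e-02]  ψ = [1, 0, 0]  (obs o_1=2)
t=2: δ = [2.930e-03, 1.099e-03, 1.831e-03]  ψ = [2, 2, 0]  (obs o_2=3)
t=3: δ = [1.144e-04, 2.747e-04, 1.831e-04]  ψ = [2, 0, 0]  (obs o_3=4)
t=4: δ = [4.292e-05, 8.583e-06, 7.153e-06]  ψ = [1, 1, 0]  (obs o_4=1)
t=5: δ = [2.682e-06, 2.682e-06, 8.047e-06]  ψ = [0, 0, 0]  (obs o_5=2)
t=6: δ = [5.029e-07, 3.772e-07, 1.676e-07]  ψ = [2, 2, 0]  (obs o_6=0)
backtrack: best end state = 0; path = [0, 2, 0, 1, 0, 2, 0]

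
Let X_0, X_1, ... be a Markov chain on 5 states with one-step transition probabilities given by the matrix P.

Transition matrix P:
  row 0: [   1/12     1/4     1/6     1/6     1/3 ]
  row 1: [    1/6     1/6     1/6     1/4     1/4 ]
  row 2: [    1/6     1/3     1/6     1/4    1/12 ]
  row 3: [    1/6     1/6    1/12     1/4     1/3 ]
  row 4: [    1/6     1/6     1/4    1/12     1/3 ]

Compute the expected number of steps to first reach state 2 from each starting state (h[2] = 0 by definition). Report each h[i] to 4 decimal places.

First-step conditioning: h[2] = 0; for i ≠ 2, h[i] = 1 + Σ_k P[i][k]·h[k].
  h[0] = 1 + 1/12·h[0] + 1/4·h[1] + 1/6·h[3] + 1/3·h[4]
  h[1] = 1 + 1/6·h[0] + 1/6·h[1] + 1/4·h[3] + 1/4·h[4]
  h[3] = 1 + 1/6·h[0] + 1/6·h[1] + 1/4·h[3] + 1/3·h[4]
  h[4] = 1 + 1/6·h[0] + 1/6·h[1] + 1/12·h[3] + 1/3·h[4]
Solving the 4×4 linear system over states ≠ 2 gives exactly h = [2577/461, 2613/461, 0, 2808/461, 2340/461] (h[2] = 0 is the target).

h = [5.5900, 5.6681, 0.0000, 6.0911, 5.0759]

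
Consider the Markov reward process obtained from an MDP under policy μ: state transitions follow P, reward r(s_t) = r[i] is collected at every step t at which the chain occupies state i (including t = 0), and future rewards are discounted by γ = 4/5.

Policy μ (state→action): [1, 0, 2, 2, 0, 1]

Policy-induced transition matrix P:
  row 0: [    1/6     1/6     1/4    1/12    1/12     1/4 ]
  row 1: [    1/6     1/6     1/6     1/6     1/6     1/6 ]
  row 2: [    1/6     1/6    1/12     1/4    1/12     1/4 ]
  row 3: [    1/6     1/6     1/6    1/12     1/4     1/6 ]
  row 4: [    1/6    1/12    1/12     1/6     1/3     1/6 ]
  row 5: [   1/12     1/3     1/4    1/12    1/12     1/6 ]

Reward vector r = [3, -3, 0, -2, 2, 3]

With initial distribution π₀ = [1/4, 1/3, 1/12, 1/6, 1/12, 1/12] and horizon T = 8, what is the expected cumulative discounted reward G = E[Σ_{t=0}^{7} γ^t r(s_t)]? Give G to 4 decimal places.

G = 1.5357

t=0: π = [0.2500, 0.3333, 0.0833, 0.1667, 0.0833, 0.0833], E[r] = -0.1667, γ^t·E[r] = -0.166667, running G = -0.166667
t=1: π = [0.1597, 0.1736, 0.1806, 0.1319, 0.1597, 0.1944], E[r] = 0.5972, γ^t·E[r] = 0.477778, running G = 0.311111
t=2: π = [0.1505, 0.1858, 0.1678, 0.1412, 0.1597, 0.1950], E[r] = 0.5162, γ^t·E[r] = 0.330370, running G = 0.641481
t=3: π = [0.1504, 0.1859, 0.1682, 0.1401, 0.1623, 0.1932], E[r] = 0.5176, γ^t·E[r] = 0.265012, running G = 0.906494
t=4: π = [0.1506, 0.1853, 0.1678, 0.1404, 0.1627, 0.1932], E[r] = 0.5201, γ^t·E[r] = 0.213016, running G = 1.119509
t=5: π = [0.1506, 0.1853, 0.1678, 0.1403, 0.1629, 0.1932], E[r] = 0.5205, γ^t·E[r] = 0.170549, running G = 1.290058
t=6: π = [0.1506, 0.1853, 0.1678, 0.1403, 0.1629, 0.1932], E[r] = 0.5205, γ^t·E[r] = 0.136454, running G = 1.426513
t=7: π = [0.1506, 0.1853, 0.1678, 0.1403, 0.1629, 0.1932], E[r] = 0.5205, γ^t·E[r] = 0.109166, running G = 1.535679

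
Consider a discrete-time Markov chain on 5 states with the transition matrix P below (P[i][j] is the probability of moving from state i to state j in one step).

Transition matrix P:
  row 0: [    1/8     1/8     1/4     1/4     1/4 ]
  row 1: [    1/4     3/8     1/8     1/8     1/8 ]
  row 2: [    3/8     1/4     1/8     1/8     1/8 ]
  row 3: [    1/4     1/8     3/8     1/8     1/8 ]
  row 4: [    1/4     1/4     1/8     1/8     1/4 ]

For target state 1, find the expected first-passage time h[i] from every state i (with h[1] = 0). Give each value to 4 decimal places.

h = [5.6336, 0.0000, 5.0773, 5.6424, 4.9978]

First-step conditioning: h[1] = 0; for i ≠ 1, h[i] = 1 + Σ_k P[i][k]·h[k].
  h[0] = 1 + 1/8·h[0] + 1/4·h[2] + 1/4·h[3] + 1/4·h[4]
  h[2] = 1 + 3/8·h[0] + 1/8·h[2] + 1/8·h[3] + 1/8·h[4]
  h[3] = 1 + 1/4·h[0] + 3/8·h[2] + 1/8·h[3] + 1/8·h[4]
  h[4] = 1 + 1/4·h[0] + 1/8·h[2] + 1/8·h[3] + 1/4·h[4]
Solving the 4×4 linear system over states ≠ 1 gives exactly h = [2552/453, 0, 2300/453, 852/151, 2264/453] (h[1] = 0 is the target).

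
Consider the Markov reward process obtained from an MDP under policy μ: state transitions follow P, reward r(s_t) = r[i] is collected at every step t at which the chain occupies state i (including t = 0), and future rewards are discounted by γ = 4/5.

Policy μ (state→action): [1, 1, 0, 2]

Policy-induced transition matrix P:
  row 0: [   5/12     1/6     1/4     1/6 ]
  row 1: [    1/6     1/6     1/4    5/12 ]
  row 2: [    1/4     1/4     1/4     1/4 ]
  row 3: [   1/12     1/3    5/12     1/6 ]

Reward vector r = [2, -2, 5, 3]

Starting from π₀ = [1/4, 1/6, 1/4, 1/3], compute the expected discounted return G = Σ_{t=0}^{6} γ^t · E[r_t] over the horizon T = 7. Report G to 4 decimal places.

G = 8.8766

t=0: π = [0.2500, 0.1667, 0.2500, 0.3333], E[r] = 2.4167, γ^t·E[r] = 2.416667, running G = 2.416667
t=1: π = [0.2222, 0.2431, 0.3056, 0.2292], E[r] = 2.1736, γ^t·E[r] = 1.738889, running G = 4.155556
t=2: π = [0.2286, 0.2303, 0.2882, 0.2529], E[r] = 2.1962, γ^t·E[r] = 1.405556, running G = 5.561111
t=3: π = [0.2268, 0.2328, 0.2921, 0.2483], E[r] = 2.1934, γ^t·E[r] = 1.123012, running G = 6.684123
t=4: π = [0.2270, 0.2324, 0.2914, 0.2492], E[r] = 2.1938, γ^t·E[r] = 0.898578, running G = 7.582701
t=5: π = [0.2269, 0.2325, 0.2915, 0.2490], E[r] = 2.1937, γ^t·E[r] = 0.718837, running G = 8.301538
t=6: π = [0.2269, 0.2325, 0.2915, 0.2491], E[r] = 2.1937, γ^t·E[r] = 0.575073, running G = 8.876611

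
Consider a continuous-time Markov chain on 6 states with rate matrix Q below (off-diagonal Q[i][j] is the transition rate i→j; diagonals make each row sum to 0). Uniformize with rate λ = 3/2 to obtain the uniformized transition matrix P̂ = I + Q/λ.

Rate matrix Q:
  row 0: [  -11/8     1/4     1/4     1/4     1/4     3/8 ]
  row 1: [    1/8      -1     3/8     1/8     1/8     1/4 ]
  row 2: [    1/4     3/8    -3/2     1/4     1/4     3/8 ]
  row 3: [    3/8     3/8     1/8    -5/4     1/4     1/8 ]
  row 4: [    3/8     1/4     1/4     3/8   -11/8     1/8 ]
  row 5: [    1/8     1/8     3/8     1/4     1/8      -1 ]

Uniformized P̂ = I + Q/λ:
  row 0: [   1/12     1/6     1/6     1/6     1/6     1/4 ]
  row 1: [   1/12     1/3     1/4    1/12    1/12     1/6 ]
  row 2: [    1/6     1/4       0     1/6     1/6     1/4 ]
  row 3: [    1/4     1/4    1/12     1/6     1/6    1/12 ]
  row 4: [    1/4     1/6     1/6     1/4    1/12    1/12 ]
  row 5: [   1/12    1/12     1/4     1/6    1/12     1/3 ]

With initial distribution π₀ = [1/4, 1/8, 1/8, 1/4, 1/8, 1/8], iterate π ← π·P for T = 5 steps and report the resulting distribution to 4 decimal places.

t=0: π = [0.2500, 0.1250, 0.1250, 0.2500, 0.1250, 0.1250]
t=1: π = [0.1563, 0.2083, 0.1458, 0.1667, 0.1354, 0.1875]
t=2: π = [0.1458, 0.2118, 0.1615, 0.1606, 0.1224, 0.1979]
t=3: π = [0.1440, 0.2123, 0.1605, 0.1592, 0.1223, 0.2017]
t=4: π = [0.1436, 0.2119, 0.1611, 0.1592, 0.1220, 0.2022]
t=5: π = [0.1436, 0.2118, 0.1611, 0.1592, 0.1220, 0.2023]

π = [0.1436, 0.2118, 0.1611, 0.1592, 0.1220, 0.2023]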